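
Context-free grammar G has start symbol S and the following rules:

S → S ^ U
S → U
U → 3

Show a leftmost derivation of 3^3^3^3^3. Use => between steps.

S=>S^U=>S^U^U=>S^U^U^U=>S^U^U^U^U=>U^U^U^U^U=>3^U^U^U^U=>3^3^U^U^U=>3^3^3^U^U=>3^3^3^3^U=>3^3^3^3^3

S => S^U   [S → S ^ U]
S^U => S^U^U   [S → S ^ U]
S^U^U => S^U^U^U   [S → S ^ U]
S^U^U^U => S^U^U^U^U   [S → S ^ U]
S^U^U^U^U => U^U^U^U^U   [S → U]
U^U^U^U^U => 3^U^U^U^U   [U → 3]
3^U^U^U^U => 3^3^U^U^U   [U → 3]
3^3^U^U^U => 3^3^3^U^U   [U → 3]
3^3^3^U^U => 3^3^3^3^U   [U → 3]
3^3^3^3^U => 3^3^3^3^3   [U → 3]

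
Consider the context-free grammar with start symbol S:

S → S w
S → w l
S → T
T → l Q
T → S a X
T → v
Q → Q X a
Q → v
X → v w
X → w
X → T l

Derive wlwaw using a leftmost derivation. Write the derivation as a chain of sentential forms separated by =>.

S => T => SaX => SwaX => wlwaX => wlwaw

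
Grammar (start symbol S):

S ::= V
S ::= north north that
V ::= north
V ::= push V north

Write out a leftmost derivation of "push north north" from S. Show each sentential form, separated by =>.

S => V => push V north => push north north

S => V   [S ::= V]
V => push V north   [V ::= push V north]
push V north => push north north   [V ::= north]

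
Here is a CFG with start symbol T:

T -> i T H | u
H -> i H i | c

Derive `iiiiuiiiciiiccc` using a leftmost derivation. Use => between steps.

T=>iTH=>iiTHH=>iiiTHHH=>iiiiTHHHH=>iiiiuHHHH=>iiiiuiHiHHH=>iiiiuiiHiiHHH=>iiiiuiiiHiiiHHH=>iiiiuiiiciiiHHH=>iiiiuiiiciiicHH=>iiiiuiiiciiiccH=>iiiiuiiiciiiccc

T => iTH   [T -> i T H]
iTH => iiTHH   [T -> i T H]
iiTHH => iiiTHHH   [T -> i T H]
iiiTHHH => iiiiTHHHH   [T -> i T H]
iiiiTHHHH => iiiiuHHHH   [T -> u]
iiiiuHHHH => iiiiuiHiHHH   [H -> i H i]
iiiiuiHiHHH => iiiiuiiHiiHHH   [H -> i H i]
iiiiuiiHiiHHH => iiiiuiiiHiiiHHH   [H -> i H i]
iiiiuiiiHiiiHHH => iiiiuiiiciiiHHH   [H -> c]
iiiiuiiiciiiHHH => iiiiuiiiciiicHH   [H -> c]
iiiiuiiiciiicHH => iiiiuiiiciiiccH   [H -> c]
iiiiuiiiciiiccH => iiiiuiiiciiiccc   [H -> c]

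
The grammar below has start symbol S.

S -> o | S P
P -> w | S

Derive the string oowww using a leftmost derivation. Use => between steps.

S => SP => SPP => SPPP => oPPP => oSPP => oSPPP => ooPPP => oowPP => oowwP => oowww

S => SP   [S -> S P]
SP => SPP   [S -> S P]
SPP => SPPP   [S -> S P]
SPPP => oPPP   [S -> o]
oPPP => oSPP   [P -> S]
oSPP => oSPPP   [S -> S P]
oSPPP => ooPPP   [S -> o]
ooPPP => oowPP   [P -> w]
oowPP => oowwP   [P -> w]
oowwP => oowww   [P -> w]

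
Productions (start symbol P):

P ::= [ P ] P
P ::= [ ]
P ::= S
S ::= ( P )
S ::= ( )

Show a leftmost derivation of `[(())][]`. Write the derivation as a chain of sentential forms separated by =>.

P => [P]P => [S]P => [(P)]P => [(S)]P => [(())]P => [(())][]

P => [P]P   [P ::= [ P ] P]
[P]P => [S]P   [P ::= S]
[S]P => [(P)]P   [S ::= ( P )]
[(P)]P => [(S)]P   [P ::= S]
[(S)]P => [(())]P   [S ::= ( )]
[(())]P => [(())][]   [P ::= [ ]]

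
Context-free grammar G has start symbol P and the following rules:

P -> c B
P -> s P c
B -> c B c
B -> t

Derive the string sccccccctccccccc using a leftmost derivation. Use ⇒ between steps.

P⇒sPc⇒scBc⇒sccBcc⇒scccBccc⇒sccccBcccc⇒scccccBccccc⇒sccccccBcccccc⇒scccccccBccccccc⇒sccccccctccccccc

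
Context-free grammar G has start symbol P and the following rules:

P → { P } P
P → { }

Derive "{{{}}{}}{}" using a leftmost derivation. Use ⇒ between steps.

P ⇒ {P}P ⇒ {{P}P}P ⇒ {{{}}P}P ⇒ {{{}}{}}P ⇒ {{{}}{}}{}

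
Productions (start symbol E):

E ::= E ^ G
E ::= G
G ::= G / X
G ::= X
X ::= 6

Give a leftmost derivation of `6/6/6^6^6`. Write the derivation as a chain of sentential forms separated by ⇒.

E ⇒ E^G ⇒ E^G^G ⇒ G^G^G ⇒ G/X^G^G ⇒ G/X/X^G^G ⇒ X/X/X^G^G ⇒ 6/X/X^G^G ⇒ 6/6/X^G^G ⇒ 6/6/6^G^G ⇒ 6/6/6^X^G ⇒ 6/6/6^6^G ⇒ 6/6/6^6^X ⇒ 6/6/6^6^6

E ⇒ E^G   [E ::= E ^ G]
E^G ⇒ E^G^G   [E ::= E ^ G]
E^G^G ⇒ G^G^G   [E ::= G]
G^G^G ⇒ G/X^G^G   [G ::= G / X]
G/X^G^G ⇒ G/X/X^G^G   [G ::= G / X]
G/X/X^G^G ⇒ X/X/X^G^G   [G ::= X]
X/X/X^G^G ⇒ 6/X/X^G^G   [X ::= 6]
6/X/X^G^G ⇒ 6/6/X^G^G   [X ::= 6]
6/6/X^G^G ⇒ 6/6/6^G^G   [X ::= 6]
6/6/6^G^G ⇒ 6/6/6^X^G   [G ::= X]
6/6/6^X^G ⇒ 6/6/6^6^G   [X ::= 6]
6/6/6^6^G ⇒ 6/6/6^6^X   [G ::= X]
6/6/6^6^X ⇒ 6/6/6^6^6   [X ::= 6]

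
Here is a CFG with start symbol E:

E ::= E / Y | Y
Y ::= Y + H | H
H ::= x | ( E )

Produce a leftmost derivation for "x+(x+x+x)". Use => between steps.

E=>Y=>Y+H=>H+H=>x+H=>x+(E)=>x+(Y)=>x+(Y+H)=>x+(Y+H+H)=>x+(H+H+H)=>x+(x+H+H)=>x+(x+x+H)=>x+(x+x+x)

E => Y   [E ::= Y]
Y => Y+H   [Y ::= Y + H]
Y+H => H+H   [Y ::= H]
H+H => x+H   [H ::= x]
x+H => x+(E)   [H ::= ( E )]
x+(E) => x+(Y)   [E ::= Y]
x+(Y) => x+(Y+H)   [Y ::= Y + H]
x+(Y+H) => x+(Y+H+H)   [Y ::= Y + H]
x+(Y+H+H) => x+(H+H+H)   [Y ::= H]
x+(H+H+H) => x+(x+H+H)   [H ::= x]
x+(x+H+H) => x+(x+x+H)   [H ::= x]
x+(x+x+H) => x+(x+x+x)   [H ::= x]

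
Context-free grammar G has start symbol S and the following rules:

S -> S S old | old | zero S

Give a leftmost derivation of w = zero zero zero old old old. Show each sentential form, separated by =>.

S => S S old => zero S S old => zero zero S S old => zero zero zero S S old => zero zero zero old S old => zero zero zero old old old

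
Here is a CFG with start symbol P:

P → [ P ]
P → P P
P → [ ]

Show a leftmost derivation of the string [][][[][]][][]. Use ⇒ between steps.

P ⇒ PP   [P → P P]
PP ⇒ []P   [P → [ ]]
[]P ⇒ []PP   [P → P P]
[]PP ⇒ []PPP   [P → P P]
[]PPP ⇒ []PPPP   [P → P P]
[]PPPP ⇒ [][]PPP   [P → [ ]]
[][]PPP ⇒ [][][P]PP   [P → [ P ]]
[][][P]PP ⇒ [][][PP]PP   [P → P P]
[][][PP]PP ⇒ [][][[]P]PP   [P → [ ]]
[][][[]P]PP ⇒ [][][[][]]PP   [P → [ ]]
[][][[][]]PP ⇒ [][][[][]][]P   [P → [ ]]
[][][[][]][]P ⇒ [][][[][]][][]   [P → [ ]]

P⇒PP⇒[]P⇒[]PP⇒[]PPP⇒[]PPPP⇒[][]PPP⇒[][][P]PP⇒[][][PP]PP⇒[][][[]P]PP⇒[][][[][]]PP⇒[][][[][]][]P⇒[][][[][]][][]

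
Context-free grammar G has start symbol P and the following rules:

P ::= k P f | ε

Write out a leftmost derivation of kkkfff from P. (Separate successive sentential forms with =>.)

P => kPf   [P ::= k P f]
kPf => kkPff   [P ::= k P f]
kkPff => kkkPfff   [P ::= k P f]
kkkPfff => kkkfff   [P ::= ε]

P=>kPf=>kkPff=>kkkPfff=>kkkfff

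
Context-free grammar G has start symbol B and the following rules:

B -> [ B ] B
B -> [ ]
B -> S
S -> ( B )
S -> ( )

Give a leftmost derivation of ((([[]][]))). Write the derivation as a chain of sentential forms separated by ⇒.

B ⇒ S ⇒ (B) ⇒ (S) ⇒ ((B)) ⇒ ((S)) ⇒ (((B))) ⇒ ((([B]B))) ⇒ ((([[]]B))) ⇒ ((([[]][])))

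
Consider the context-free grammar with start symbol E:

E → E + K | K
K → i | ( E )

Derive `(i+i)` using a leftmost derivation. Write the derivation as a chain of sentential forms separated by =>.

E => K   [E → K]
K => (E)   [K → ( E )]
(E) => (E+K)   [E → E + K]
(E+K) => (K+K)   [E → K]
(K+K) => (i+K)   [K → i]
(i+K) => (i+i)   [K → i]

E => K => (E) => (E+K) => (K+K) => (i+K) => (i+i)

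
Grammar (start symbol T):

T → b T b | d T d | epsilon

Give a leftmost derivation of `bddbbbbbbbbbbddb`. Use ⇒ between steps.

T ⇒ bTb ⇒ bdTdb ⇒ bddTddb ⇒ bddbTbddb ⇒ bddbbTbbddb ⇒ bddbbbTbbbddb ⇒ bddbbbbTbbbbddb ⇒ bddbbbbbTbbbbbddb ⇒ bddbbbbbbbbbbddb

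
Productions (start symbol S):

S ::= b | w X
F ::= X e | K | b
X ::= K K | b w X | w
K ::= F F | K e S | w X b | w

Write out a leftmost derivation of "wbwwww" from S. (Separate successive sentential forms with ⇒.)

S ⇒ wX   [S ::= w X]
wX ⇒ wbwX   [X ::= b w X]
wbwX ⇒ wbwKK   [X ::= K K]
wbwKK ⇒ wbwFFK   [K ::= F F]
wbwFFK ⇒ wbwKFK   [F ::= K]
wbwKFK ⇒ wbwwFK   [K ::= w]
wbwwFK ⇒ wbwwKK   [F ::= K]
wbwwKK ⇒ wbwwwK   [K ::= w]
wbwwwK ⇒ wbwwww   [K ::= w]

S ⇒ wX ⇒ wbwX ⇒ wbwKK ⇒ wbwFFK ⇒ wbwKFK ⇒ wbwwFK ⇒ wbwwKK ⇒ wbwwwK ⇒ wbwwww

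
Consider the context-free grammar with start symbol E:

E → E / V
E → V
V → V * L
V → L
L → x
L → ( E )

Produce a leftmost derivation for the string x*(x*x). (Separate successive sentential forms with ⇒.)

E⇒V⇒V*L⇒L*L⇒x*L⇒x*(E)⇒x*(V)⇒x*(V*L)⇒x*(L*L)⇒x*(x*L)⇒x*(x*x)

E ⇒ V   [E → V]
V ⇒ V*L   [V → V * L]
V*L ⇒ L*L   [V → L]
L*L ⇒ x*L   [L → x]
x*L ⇒ x*(E)   [L → ( E )]
x*(E) ⇒ x*(V)   [E → V]
x*(V) ⇒ x*(V*L)   [V → V * L]
x*(V*L) ⇒ x*(L*L)   [V → L]
x*(L*L) ⇒ x*(x*L)   [L → x]
x*(x*L) ⇒ x*(x*x)   [L → x]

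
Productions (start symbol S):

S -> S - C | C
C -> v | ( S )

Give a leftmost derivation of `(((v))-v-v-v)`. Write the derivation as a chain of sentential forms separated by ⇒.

S ⇒ C   [S -> C]
C ⇒ (S)   [C -> ( S )]
(S) ⇒ (S-C)   [S -> S - C]
(S-C) ⇒ (S-C-C)   [S -> S - C]
(S-C-C) ⇒ (S-C-C-C)   [S -> S - C]
(S-C-C-C) ⇒ (C-C-C-C)   [S -> C]
(C-C-C-C) ⇒ ((S)-C-C-C)   [C -> ( S )]
((S)-C-C-C) ⇒ ((C)-C-C-C)   [S -> C]
((C)-C-C-C) ⇒ (((S))-C-C-C)   [C -> ( S )]
(((S))-C-C-C) ⇒ (((C))-C-C-C)   [S -> C]
(((C))-C-C-C) ⇒ (((v))-C-C-C)   [C -> v]
(((v))-C-C-C) ⇒ (((v))-v-C-C)   [C -> v]
(((v))-v-C-C) ⇒ (((v))-v-v-C)   [C -> v]
(((v))-v-v-C) ⇒ (((v))-v-v-v)   [C -> v]

S ⇒ C ⇒ (S) ⇒ (S-C) ⇒ (S-C-C) ⇒ (S-C-C-C) ⇒ (C-C-C-C) ⇒ ((S)-C-C-C) ⇒ ((C)-C-C-C) ⇒ (((S))-C-C-C) ⇒ (((C))-C-C-C) ⇒ (((v))-C-C-C) ⇒ (((v))-v-C-C) ⇒ (((v))-v-v-C) ⇒ (((v))-v-v-v)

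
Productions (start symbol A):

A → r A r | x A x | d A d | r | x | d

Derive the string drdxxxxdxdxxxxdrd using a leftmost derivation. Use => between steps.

A => dAd => drArd => drdAdrd => drdxAxdrd => drdxxAxxdrd => drdxxxAxxxdrd => drdxxxxAxxxxdrd => drdxxxxdAdxxxxdrd => drdxxxxdxdxxxxdrd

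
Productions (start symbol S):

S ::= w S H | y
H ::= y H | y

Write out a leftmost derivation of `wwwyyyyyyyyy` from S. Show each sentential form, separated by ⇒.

S ⇒ wSH ⇒ wwSHH ⇒ wwwSHHH ⇒ wwwyHHH ⇒ wwwyyHHH ⇒ wwwyyyHHH ⇒ wwwyyyyHHH ⇒ wwwyyyyyHHH ⇒ wwwyyyyyyHHH ⇒ wwwyyyyyyyHH ⇒ wwwyyyyyyyyH ⇒ wwwyyyyyyyyy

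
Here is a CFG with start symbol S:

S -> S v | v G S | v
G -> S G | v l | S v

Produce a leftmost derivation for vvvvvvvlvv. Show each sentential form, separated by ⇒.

S⇒Sv⇒vGSv⇒vSGSv⇒vSvGSv⇒vvGSvGSv⇒vvSvSvGSv⇒vvvvSvGSv⇒vvvvvvGSv⇒vvvvvvvlSv⇒vvvvvvvlvv

S ⇒ Sv   [S -> S v]
Sv ⇒ vGSv   [S -> v G S]
vGSv ⇒ vSGSv   [G -> S G]
vSGSv ⇒ vSvGSv   [S -> S v]
vSvGSv ⇒ vvGSvGSv   [S -> v G S]
vvGSvGSv ⇒ vvSvSvGSv   [G -> S v]
vvSvSvGSv ⇒ vvvvSvGSv   [S -> v]
vvvvSvGSv ⇒ vvvvvvGSv   [S -> v]
vvvvvvGSv ⇒ vvvvvvvlSv   [G -> v l]
vvvvvvvlSv ⇒ vvvvvvvlvv   [S -> v]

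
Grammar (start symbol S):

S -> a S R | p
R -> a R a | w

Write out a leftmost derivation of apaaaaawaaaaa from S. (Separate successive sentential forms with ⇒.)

S ⇒ aSR   [S -> a S R]
aSR ⇒ apR   [S -> p]
apR ⇒ apaRa   [R -> a R a]
apaRa ⇒ apaaRaa   [R -> a R a]
apaaRaa ⇒ apaaaRaaa   [R -> a R a]
apaaaRaaa ⇒ apaaaaRaaaa   [R -> a R a]
apaaaaRaaaa ⇒ apaaaaaRaaaaa   [R -> a R a]
apaaaaaRaaaaa ⇒ apaaaaawaaaaa   [R -> w]

S ⇒ aSR ⇒ apR ⇒ apaRa ⇒ apaaRaa ⇒ apaaaRaaa ⇒ apaaaaRaaaa ⇒ apaaaaaRaaaaa ⇒ apaaaaawaaaaa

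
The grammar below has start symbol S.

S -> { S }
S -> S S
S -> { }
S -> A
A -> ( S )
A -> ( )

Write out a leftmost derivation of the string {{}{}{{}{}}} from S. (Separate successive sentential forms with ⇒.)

S ⇒ {S}   [S -> { S }]
{S} ⇒ {SS}   [S -> S S]
{SS} ⇒ {SSS}   [S -> S S]
{SSS} ⇒ {{}SS}   [S -> { }]
{{}SS} ⇒ {{}{}S}   [S -> { }]
{{}{}S} ⇒ {{}{}{S}}   [S -> { S }]
{{}{}{S}} ⇒ {{}{}{SS}}   [S -> S S]
{{}{}{SS}} ⇒ {{}{}{{}S}}   [S -> { }]
{{}{}{{}S}} ⇒ {{}{}{{}{}}}   [S -> { }]

S ⇒ {S} ⇒ {SS} ⇒ {SSS} ⇒ {{}SS} ⇒ {{}{}S} ⇒ {{}{}{S}} ⇒ {{}{}{SS}} ⇒ {{}{}{{}S}} ⇒ {{}{}{{}{}}}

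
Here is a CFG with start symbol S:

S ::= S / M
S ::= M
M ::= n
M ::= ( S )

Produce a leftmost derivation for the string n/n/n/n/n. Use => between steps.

S => S/M   [S ::= S / M]
S/M => S/M/M   [S ::= S / M]
S/M/M => S/M/M/M   [S ::= S / M]
S/M/M/M => S/M/M/M/M   [S ::= S / M]
S/M/M/M/M => M/M/M/M/M   [S ::= M]
M/M/M/M/M => n/M/M/M/M   [M ::= n]
n/M/M/M/M => n/n/M/M/M   [M ::= n]
n/n/M/M/M => n/n/n/M/M   [M ::= n]
n/n/n/M/M => n/n/n/n/M   [M ::= n]
n/n/n/n/M => n/n/n/n/n   [M ::= n]

S => S/M => S/M/M => S/M/M/M => S/M/M/M/M => M/M/M/M/M => n/M/M/M/M => n/n/M/M/M => n/n/n/M/M => n/n/n/n/M => n/n/n/n/n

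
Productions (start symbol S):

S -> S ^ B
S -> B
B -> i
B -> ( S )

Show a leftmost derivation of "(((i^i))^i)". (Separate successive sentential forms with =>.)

S=>B=>(S)=>(S^B)=>(B^B)=>((S)^B)=>((B)^B)=>(((S))^B)=>(((S^B))^B)=>(((B^B))^B)=>(((i^B))^B)=>(((i^i))^B)=>(((i^i))^i)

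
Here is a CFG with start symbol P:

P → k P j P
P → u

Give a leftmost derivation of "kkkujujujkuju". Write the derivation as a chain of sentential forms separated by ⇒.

P ⇒ kPjP ⇒ kkPjPjP ⇒ kkkPjPjPjP ⇒ kkkujPjPjP ⇒ kkkujujPjP ⇒ kkkujujujP ⇒ kkkujujujkPjP ⇒ kkkujujujkujP ⇒ kkkujujujkuju

P ⇒ kPjP   [P → k P j P]
kPjP ⇒ kkPjPjP   [P → k P j P]
kkPjPjP ⇒ kkkPjPjPjP   [P → k P j P]
kkkPjPjPjP ⇒ kkkujPjPjP   [P → u]
kkkujPjPjP ⇒ kkkujujPjP   [P → u]
kkkujujPjP ⇒ kkkujujujP   [P → u]
kkkujujujP ⇒ kkkujujujkPjP   [P → k P j P]
kkkujujujkPjP ⇒ kkkujujujkujP   [P → u]
kkkujujujkujP ⇒ kkkujujujkuju   [P → u]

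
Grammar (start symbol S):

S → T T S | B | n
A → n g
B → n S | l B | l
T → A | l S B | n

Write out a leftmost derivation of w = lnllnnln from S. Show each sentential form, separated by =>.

S => TTS => lSBTS => lnBTS => lnlTS => lnllSBS => lnllBBS => lnllnSBS => lnllnnBS => lnllnnlS => lnllnnln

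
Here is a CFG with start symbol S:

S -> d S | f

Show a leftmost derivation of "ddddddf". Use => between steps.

S => dS   [S -> d S]
dS => ddS   [S -> d S]
ddS => dddS   [S -> d S]
dddS => ddddS   [S -> d S]
ddddS => dddddS   [S -> d S]
dddddS => ddddddS   [S -> d S]
ddddddS => ddddddf   [S -> f]

S => dS => ddS => dddS => ddddS => dddddS => ddddddS => ddddddf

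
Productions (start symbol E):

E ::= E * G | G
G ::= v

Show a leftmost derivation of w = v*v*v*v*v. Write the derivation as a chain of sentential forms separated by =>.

E => E*G => E*G*G => E*G*G*G => E*G*G*G*G => G*G*G*G*G => v*G*G*G*G => v*v*G*G*G => v*v*v*G*G => v*v*v*v*G => v*v*v*v*v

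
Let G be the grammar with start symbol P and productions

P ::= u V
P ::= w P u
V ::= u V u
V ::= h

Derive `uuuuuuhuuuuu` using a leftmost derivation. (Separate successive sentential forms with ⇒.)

P ⇒ uV   [P ::= u V]
uV ⇒ uuVu   [V ::= u V u]
uuVu ⇒ uuuVuu   [V ::= u V u]
uuuVuu ⇒ uuuuVuuu   [V ::= u V u]
uuuuVuuu ⇒ uuuuuVuuuu   [V ::= u V u]
uuuuuVuuuu ⇒ uuuuuuVuuuuu   [V ::= u V u]
uuuuuuVuuuuu ⇒ uuuuuuhuuuuu   [V ::= h]

P ⇒ uV ⇒ uuVu ⇒ uuuVuu ⇒ uuuuVuuu ⇒ uuuuuVuuuu ⇒ uuuuuuVuuuuu ⇒ uuuuuuhuuuuu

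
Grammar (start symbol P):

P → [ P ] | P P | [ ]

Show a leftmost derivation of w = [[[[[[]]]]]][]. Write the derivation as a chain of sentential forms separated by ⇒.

P ⇒ PP ⇒ [P]P ⇒ [[P]]P ⇒ [[[P]]]P ⇒ [[[[P]]]]P ⇒ [[[[[P]]]]]P ⇒ [[[[[[]]]]]]P ⇒ [[[[[[]]]]]][]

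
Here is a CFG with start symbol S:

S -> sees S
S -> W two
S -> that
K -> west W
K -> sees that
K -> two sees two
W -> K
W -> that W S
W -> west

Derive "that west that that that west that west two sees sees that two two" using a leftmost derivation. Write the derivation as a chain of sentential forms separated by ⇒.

S ⇒ W two ⇒ that W S two ⇒ that west S two ⇒ that west W two two ⇒ that west that W S two two ⇒ that west that that W S S two two ⇒ that west that that that W S S S two two ⇒ that west that that that west S S S two two ⇒ that west that that that west that S S two two ⇒ that west that that that west that W two S two two ⇒ that west that that that west that west two S two two ⇒ that west that that that west that west two sees S two two ⇒ that west that that that west that west two sees sees S two two ⇒ that west that that that west that west two sees sees that two two

S ⇒ W two   [S -> W two]
W two ⇒ that W S two   [W -> that W S]
that W S two ⇒ that west S two   [W -> west]
that west S two ⇒ that west W two two   [S -> W two]
that west W two two ⇒ that west that W S two two   [W -> that W S]
that west that W S two two ⇒ that west that that W S S two two   [W -> that W S]
that west that that W S S two two ⇒ that west that that that W S S S two two   [W -> that W S]
that west that that that W S S S two two ⇒ that west that that that west S S S two two   [W -> west]
that west that that that west S S S two two ⇒ that west that that that west that S S two two   [S -> that]
that west that that that west that S S two two ⇒ that west that that that west that W two S two two   [S -> W two]
that west that that that west that W two S two two ⇒ that west that that that west that west two S two two   [W -> west]
that west that that that west that west two S two two ⇒ that west that that that west that west two sees S two two   [S -> sees S]
that west that that that west that west two sees S two two ⇒ that west that that that west that west two sees sees S two two   [S -> sees S]
that west that that that west that west two sees sees S two two ⇒ that west that that that west that west two sees sees that two two   [S -> that]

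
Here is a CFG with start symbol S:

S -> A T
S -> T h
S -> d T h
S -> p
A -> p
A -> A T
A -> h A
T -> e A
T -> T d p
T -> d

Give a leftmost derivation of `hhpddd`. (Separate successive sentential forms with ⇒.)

S ⇒ AT   [S -> A T]
AT ⇒ ATT   [A -> A T]
ATT ⇒ hATT   [A -> h A]
hATT ⇒ hATTT   [A -> A T]
hATTT ⇒ hhATTT   [A -> h A]
hhATTT ⇒ hhpTTT   [A -> p]
hhpTTT ⇒ hhpdTT   [T -> d]
hhpdTT ⇒ hhpddT   [T -> d]
hhpddT ⇒ hhpddd   [T -> d]

S ⇒ AT ⇒ ATT ⇒ hATT ⇒ hATTT ⇒ hhATTT ⇒ hhpTTT ⇒ hhpdTT ⇒ hhpddT ⇒ hhpddd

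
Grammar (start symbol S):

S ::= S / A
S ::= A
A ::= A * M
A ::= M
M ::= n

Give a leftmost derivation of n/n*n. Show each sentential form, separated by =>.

S => S/A   [S ::= S / A]
S/A => A/A   [S ::= A]
A/A => M/A   [A ::= M]
M/A => n/A   [M ::= n]
n/A => n/A*M   [A ::= A * M]
n/A*M => n/M*M   [A ::= M]
n/M*M => n/n*M   [M ::= n]
n/n*M => n/n*n   [M ::= n]

S => S/A => A/A => M/A => n/A => n/A*M => n/M*M => n/n*M => n/n*n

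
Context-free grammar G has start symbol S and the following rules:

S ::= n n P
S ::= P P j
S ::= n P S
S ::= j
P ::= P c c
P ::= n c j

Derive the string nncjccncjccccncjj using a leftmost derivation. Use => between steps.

S => nPS => nPccS => nncjccS => nncjccPPj => nncjccPccPj => nncjccPccccPj => nncjccncjccccPj => nncjccncjccccncjj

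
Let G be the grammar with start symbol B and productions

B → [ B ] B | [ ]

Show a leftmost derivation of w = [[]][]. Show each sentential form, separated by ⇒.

B ⇒ [B]B ⇒ [[]]B ⇒ [[]][]

B ⇒ [B]B   [B → [ B ] B]
[B]B ⇒ [[]]B   [B → [ ]]
[[]]B ⇒ [[]][]   [B → [ ]]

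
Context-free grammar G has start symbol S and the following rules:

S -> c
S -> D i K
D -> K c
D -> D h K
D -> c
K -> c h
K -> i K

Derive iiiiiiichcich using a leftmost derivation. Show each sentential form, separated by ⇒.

S ⇒ DiK ⇒ KciK ⇒ iKciK ⇒ iiKciK ⇒ iiiKciK ⇒ iiiiKciK ⇒ iiiiiKciK ⇒ iiiiiiKciK ⇒ iiiiiiiKciK ⇒ iiiiiiichciK ⇒ iiiiiiichcich

S ⇒ DiK   [S -> D i K]
DiK ⇒ KciK   [D -> K c]
KciK ⇒ iKciK   [K -> i K]
iKciK ⇒ iiKciK   [K -> i K]
iiKciK ⇒ iiiKciK   [K -> i K]
iiiKciK ⇒ iiiiKciK   [K -> i K]
iiiiKciK ⇒ iiiiiKciK   [K -> i K]
iiiiiKciK ⇒ iiiiiiKciK   [K -> i K]
iiiiiiKciK ⇒ iiiiiiiKciK   [K -> i K]
iiiiiiiKciK ⇒ iiiiiiichciK   [K -> c h]
iiiiiiichciK ⇒ iiiiiiichcich   [K -> c h]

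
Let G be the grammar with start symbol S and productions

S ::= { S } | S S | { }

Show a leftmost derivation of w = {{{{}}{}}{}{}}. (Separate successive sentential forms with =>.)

S => {S} => {SS} => {SSS} => {{S}SS} => {{SS}SS} => {{{S}S}SS} => {{{{}}S}SS} => {{{{}}{}}SS} => {{{{}}{}}{}S} => {{{{}}{}}{}{}}

S => {S}   [S ::= { S }]
{S} => {SS}   [S ::= S S]
{SS} => {SSS}   [S ::= S S]
{SSS} => {{S}SS}   [S ::= { S }]
{{S}SS} => {{SS}SS}   [S ::= S S]
{{SS}SS} => {{{S}S}SS}   [S ::= { S }]
{{{S}S}SS} => {{{{}}S}SS}   [S ::= { }]
{{{{}}S}SS} => {{{{}}{}}SS}   [S ::= { }]
{{{{}}{}}SS} => {{{{}}{}}{}S}   [S ::= { }]
{{{{}}{}}{}S} => {{{{}}{}}{}{}}   [S ::= { }]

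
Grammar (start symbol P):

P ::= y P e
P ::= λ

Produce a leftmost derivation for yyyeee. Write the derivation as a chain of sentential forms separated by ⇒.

P ⇒ yPe   [P ::= y P e]
yPe ⇒ yyPee   [P ::= y P e]
yyPee ⇒ yyyPeee   [P ::= y P e]
yyyPeee ⇒ yyyeee   [P ::= λ]

P⇒yPe⇒yyPee⇒yyyPeee⇒yyyeee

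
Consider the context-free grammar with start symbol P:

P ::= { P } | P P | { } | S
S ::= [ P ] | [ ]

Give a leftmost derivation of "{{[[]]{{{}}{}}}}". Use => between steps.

P => {P} => {{P}} => {{PP}} => {{SP}} => {{[P]P}} => {{[S]P}} => {{[[]]P}} => {{[[]]{P}}} => {{[[]]{PP}}} => {{[[]]{{P}P}}} => {{[[]]{{{}}P}}} => {{[[]]{{{}}{}}}}

P => {P}   [P ::= { P }]
{P} => {{P}}   [P ::= { P }]
{{P}} => {{PP}}   [P ::= P P]
{{PP}} => {{SP}}   [P ::= S]
{{SP}} => {{[P]P}}   [S ::= [ P ]]
{{[P]P}} => {{[S]P}}   [P ::= S]
{{[S]P}} => {{[[]]P}}   [S ::= [ ]]
{{[[]]P}} => {{[[]]{P}}}   [P ::= { P }]
{{[[]]{P}}} => {{[[]]{PP}}}   [P ::= P P]
{{[[]]{PP}}} => {{[[]]{{P}P}}}   [P ::= { P }]
{{[[]]{{P}P}}} => {{[[]]{{{}}P}}}   [P ::= { }]
{{[[]]{{{}}P}}} => {{[[]]{{{}}{}}}}   [P ::= { }]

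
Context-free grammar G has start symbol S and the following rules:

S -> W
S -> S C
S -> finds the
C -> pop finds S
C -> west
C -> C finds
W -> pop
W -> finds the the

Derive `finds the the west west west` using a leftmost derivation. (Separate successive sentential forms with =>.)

S => S C => S C C => S C C C => W C C C => finds the the C C C => finds the the west C C => finds the the west west C => finds the the west west west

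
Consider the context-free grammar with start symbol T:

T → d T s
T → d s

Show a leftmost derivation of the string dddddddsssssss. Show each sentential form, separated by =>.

T => dTs => ddTss => dddTsss => ddddTssss => dddddTsssss => ddddddTssssss => dddddddsssssss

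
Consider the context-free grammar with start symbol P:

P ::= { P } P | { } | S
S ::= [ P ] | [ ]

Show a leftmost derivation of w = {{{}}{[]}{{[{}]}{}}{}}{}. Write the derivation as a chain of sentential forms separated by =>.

P=>{P}P=>{{P}P}P=>{{{}}P}P=>{{{}}{P}P}P=>{{{}}{S}P}P=>{{{}}{[]}P}P=>{{{}}{[]}{P}P}P=>{{{}}{[]}{{P}P}P}P=>{{{}}{[]}{{S}P}P}P=>{{{}}{[]}{{[P]}P}P}P=>{{{}}{[]}{{[{}]}P}P}P=>{{{}}{[]}{{[{}]}{}}P}P=>{{{}}{[]}{{[{}]}{}}{}}P=>{{{}}{[]}{{[{}]}{}}{}}{}

P => {P}P   [P ::= { P } P]
{P}P => {{P}P}P   [P ::= { P } P]
{{P}P}P => {{{}}P}P   [P ::= { }]
{{{}}P}P => {{{}}{P}P}P   [P ::= { P } P]
{{{}}{P}P}P => {{{}}{S}P}P   [P ::= S]
{{{}}{S}P}P => {{{}}{[]}P}P   [S ::= [ ]]
{{{}}{[]}P}P => {{{}}{[]}{P}P}P   [P ::= { P } P]
{{{}}{[]}{P}P}P => {{{}}{[]}{{P}P}P}P   [P ::= { P } P]
{{{}}{[]}{{P}P}P}P => {{{}}{[]}{{S}P}P}P   [P ::= S]
{{{}}{[]}{{S}P}P}P => {{{}}{[]}{{[P]}P}P}P   [S ::= [ P ]]
{{{}}{[]}{{[P]}P}P}P => {{{}}{[]}{{[{}]}P}P}P   [P ::= { }]
{{{}}{[]}{{[{}]}P}P}P => {{{}}{[]}{{[{}]}{}}P}P   [P ::= { }]
{{{}}{[]}{{[{}]}{}}P}P => {{{}}{[]}{{[{}]}{}}{}}P   [P ::= { }]
{{{}}{[]}{{[{}]}{}}{}}P => {{{}}{[]}{{[{}]}{}}{}}{}   [P ::= { }]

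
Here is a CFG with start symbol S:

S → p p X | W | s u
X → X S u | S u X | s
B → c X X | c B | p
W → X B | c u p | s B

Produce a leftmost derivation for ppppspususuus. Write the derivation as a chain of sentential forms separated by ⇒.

S ⇒ ppX ⇒ ppSuX ⇒ ppppXuX ⇒ ppppSuXuX ⇒ ppppWuXuX ⇒ ppppsBuXuX ⇒ ppppspuXuX ⇒ ppppspusuX ⇒ ppppspusuSuX ⇒ ppppspususuuX ⇒ ppppspususuus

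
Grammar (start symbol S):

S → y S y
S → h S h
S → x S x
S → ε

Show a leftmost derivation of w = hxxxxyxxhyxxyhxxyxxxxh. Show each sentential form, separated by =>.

S => hSh   [S → h S h]
hSh => hxSxh   [S → x S x]
hxSxh => hxxSxxh   [S → x S x]
hxxSxxh => hxxxSxxxh   [S → x S x]
hxxxSxxxh => hxxxxSxxxxh   [S → x S x]
hxxxxSxxxxh => hxxxxySyxxxxh   [S → y S y]
hxxxxySyxxxxh => hxxxxyxSxyxxxxh   [S → x S x]
hxxxxyxSxyxxxxh => hxxxxyxxSxxyxxxxh   [S → x S x]
hxxxxyxxSxxyxxxxh => hxxxxyxxhShxxyxxxxh   [S → h S h]
hxxxxyxxhShxxyxxxxh => hxxxxyxxhySyhxxyxxxxh   [S → y S y]
hxxxxyxxhySyhxxyxxxxh => hxxxxyxxhyxSxyhxxyxxxxh   [S → x S x]
hxxxxyxxhyxSxyhxxyxxxxh => hxxxxyxxhyxxyhxxyxxxxh   [S → ε]

S=>hSh=>hxSxh=>hxxSxxh=>hxxxSxxxh=>hxxxxSxxxxh=>hxxxxySyxxxxh=>hxxxxyxSxyxxxxh=>hxxxxyxxSxxyxxxxh=>hxxxxyxxhShxxyxxxxh=>hxxxxyxxhySyhxxyxxxxh=>hxxxxyxxhyxSxyhxxyxxxxh=>hxxxxyxxhyxxyhxxyxxxxh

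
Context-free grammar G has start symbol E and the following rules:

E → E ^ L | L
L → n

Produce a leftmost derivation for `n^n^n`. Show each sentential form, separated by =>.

E=>E^L=>E^L^L=>L^L^L=>n^L^L=>n^n^L=>n^n^n

E => E^L   [E → E ^ L]
E^L => E^L^L   [E → E ^ L]
E^L^L => L^L^L   [E → L]
L^L^L => n^L^L   [L → n]
n^L^L => n^n^L   [L → n]
n^n^L => n^n^n   [L → n]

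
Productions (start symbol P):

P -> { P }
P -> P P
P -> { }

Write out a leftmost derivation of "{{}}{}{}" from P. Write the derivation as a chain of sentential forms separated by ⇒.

P⇒PP⇒PPP⇒{P}PP⇒{{}}PP⇒{{}}{}P⇒{{}}{}{}

P ⇒ PP   [P -> P P]
PP ⇒ PPP   [P -> P P]
PPP ⇒ {P}PP   [P -> { P }]
{P}PP ⇒ {{}}PP   [P -> { }]
{{}}PP ⇒ {{}}{}P   [P -> { }]
{{}}{}P ⇒ {{}}{}{}   [P -> { }]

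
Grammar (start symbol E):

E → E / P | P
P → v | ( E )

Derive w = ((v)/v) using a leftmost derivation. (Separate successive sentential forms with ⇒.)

E ⇒ P ⇒ (E) ⇒ (E/P) ⇒ (P/P) ⇒ ((E)/P) ⇒ ((P)/P) ⇒ ((v)/P) ⇒ ((v)/v)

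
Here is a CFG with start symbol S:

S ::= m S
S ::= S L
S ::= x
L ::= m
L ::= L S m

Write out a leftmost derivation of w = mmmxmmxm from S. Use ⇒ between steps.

S ⇒ mS   [S ::= m S]
mS ⇒ mSL   [S ::= S L]
mSL ⇒ mSLL   [S ::= S L]
mSLL ⇒ mmSLL   [S ::= m S]
mmSLL ⇒ mmmSLL   [S ::= m S]
mmmSLL ⇒ mmmxLL   [S ::= x]
mmmxLL ⇒ mmmxmL   [L ::= m]
mmmxmL ⇒ mmmxmLSm   [L ::= L S m]
mmmxmLSm ⇒ mmmxmmSm   [L ::= m]
mmmxmmSm ⇒ mmmxmmxm   [S ::= x]

S ⇒ mS ⇒ mSL ⇒ mSLL ⇒ mmSLL ⇒ mmmSLL ⇒ mmmxLL ⇒ mmmxmL ⇒ mmmxmLSm ⇒ mmmxmmSm ⇒ mmmxmmxm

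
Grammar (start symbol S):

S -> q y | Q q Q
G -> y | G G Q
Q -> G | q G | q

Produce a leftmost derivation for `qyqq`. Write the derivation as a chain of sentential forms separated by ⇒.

S ⇒ QqQ ⇒ qGqQ ⇒ qyqQ ⇒ qyqq

S ⇒ QqQ   [S -> Q q Q]
QqQ ⇒ qGqQ   [Q -> q G]
qGqQ ⇒ qyqQ   [G -> y]
qyqQ ⇒ qyqq   [Q -> q]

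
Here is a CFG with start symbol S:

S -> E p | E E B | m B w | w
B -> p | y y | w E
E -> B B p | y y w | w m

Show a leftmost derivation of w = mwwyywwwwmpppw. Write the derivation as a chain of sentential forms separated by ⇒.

S ⇒ mBw   [S -> m B w]
mBw ⇒ mwEw   [B -> w E]
mwEw ⇒ mwBBpw   [E -> B B p]
mwBBpw ⇒ mwwEBpw   [B -> w E]
mwwEBpw ⇒ mwwyywBpw   [E -> y y w]
mwwyywBpw ⇒ mwwyywwEpw   [B -> w E]
mwwyywwEpw ⇒ mwwyywwBBppw   [E -> B B p]
mwwyywwBBppw ⇒ mwwyywwwEBppw   [B -> w E]
mwwyywwwEBppw ⇒ mwwyywwwwmBppw   [E -> w m]
mwwyywwwwmBppw ⇒ mwwyywwwwmpppw   [B -> p]

S ⇒ mBw ⇒ mwEw ⇒ mwBBpw ⇒ mwwEBpw ⇒ mwwyywBpw ⇒ mwwyywwEpw ⇒ mwwyywwBBppw ⇒ mwwyywwwEBppw ⇒ mwwyywwwwmBppw ⇒ mwwyywwwwmpppw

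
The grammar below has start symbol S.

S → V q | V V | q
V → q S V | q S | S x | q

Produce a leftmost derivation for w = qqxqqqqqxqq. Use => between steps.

S=>VV=>qSVV=>qVVVV=>qSxVVV=>qqxVVV=>qqxSxVV=>qqxVVxVV=>qqxqSVVxVV=>qqxqVqVVxVV=>qqxqqqVVxVV=>qqxqqqqVxVV=>qqxqqqqqxVV=>qqxqqqqqxqV=>qqxqqqqqxqq

S => VV   [S → V V]
VV => qSVV   [V → q S V]
qSVV => qVVVV   [S → V V]
qVVVV => qSxVVV   [V → S x]
qSxVVV => qqxVVV   [S → q]
qqxVVV => qqxSxVV   [V → S x]
qqxSxVV => qqxVVxVV   [S → V V]
qqxVVxVV => qqxqSVVxVV   [V → q S V]
qqxqSVVxVV => qqxqVqVVxVV   [S → V q]
qqxqVqVVxVV => qqxqqqVVxVV   [V → q]
qqxqqqVVxVV => qqxqqqqVxVV   [V → q]
qqxqqqqVxVV => qqxqqqqqxVV   [V → q]
qqxqqqqqxVV => qqxqqqqqxqV   [V → q]
qqxqqqqqxqV => qqxqqqqqxqq   [V → q]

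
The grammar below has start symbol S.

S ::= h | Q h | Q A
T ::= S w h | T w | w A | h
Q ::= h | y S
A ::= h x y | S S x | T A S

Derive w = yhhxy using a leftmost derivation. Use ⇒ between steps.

S ⇒ QA   [S ::= Q A]
QA ⇒ ySA   [Q ::= y S]
ySA ⇒ yhA   [S ::= h]
yhA ⇒ yhhxy   [A ::= h x y]

S ⇒ QA ⇒ ySA ⇒ yhA ⇒ yhhxy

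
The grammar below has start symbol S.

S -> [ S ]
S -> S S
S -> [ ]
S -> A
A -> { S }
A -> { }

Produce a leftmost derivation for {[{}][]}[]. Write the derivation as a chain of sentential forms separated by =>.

S => SS => AS => {S}S => {SS}S => {[S]S}S => {[A]S}S => {[{}]S}S => {[{}][]}S => {[{}][]}[]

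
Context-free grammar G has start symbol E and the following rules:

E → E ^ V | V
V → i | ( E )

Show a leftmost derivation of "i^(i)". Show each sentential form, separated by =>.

E => E^V => V^V => i^V => i^(E) => i^(V) => i^(i)

E => E^V   [E → E ^ V]
E^V => V^V   [E → V]
V^V => i^V   [V → i]
i^V => i^(E)   [V → ( E )]
i^(E) => i^(V)   [E → V]
i^(V) => i^(i)   [V → i]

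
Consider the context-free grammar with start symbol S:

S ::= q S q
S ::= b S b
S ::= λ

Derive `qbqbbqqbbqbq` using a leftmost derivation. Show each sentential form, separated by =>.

S => qSq => qbSbq => qbqSqbq => qbqbSbqbq => qbqbbSbbqbq => qbqbbqSqbbqbq => qbqbbqqbbqbq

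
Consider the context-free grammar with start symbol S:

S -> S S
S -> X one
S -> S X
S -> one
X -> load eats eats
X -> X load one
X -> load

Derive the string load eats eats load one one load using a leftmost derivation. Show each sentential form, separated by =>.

S => S X   [S -> S X]
S X => X one X   [S -> X one]
X one X => X load one one X   [X -> X load one]
X load one one X => load eats eats load one one X   [X -> load eats eats]
load eats eats load one one X => load eats eats load one one load   [X -> load]

S => S X => X one X => X load one one X => load eats eats load one one X => load eats eats load one one load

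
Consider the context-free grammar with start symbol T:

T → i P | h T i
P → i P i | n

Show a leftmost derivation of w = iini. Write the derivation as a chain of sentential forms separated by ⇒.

T ⇒ iP   [T → i P]
iP ⇒ iiPi   [P → i P i]
iiPi ⇒ iini   [P → n]

T ⇒ iP ⇒ iiPi ⇒ iini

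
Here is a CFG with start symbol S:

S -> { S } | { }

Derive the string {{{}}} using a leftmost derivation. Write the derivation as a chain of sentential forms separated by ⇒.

S ⇒ {S}   [S -> { S }]
{S} ⇒ {{S}}   [S -> { S }]
{{S}} ⇒ {{{}}}   [S -> { }]

S⇒{S}⇒{{S}}⇒{{{}}}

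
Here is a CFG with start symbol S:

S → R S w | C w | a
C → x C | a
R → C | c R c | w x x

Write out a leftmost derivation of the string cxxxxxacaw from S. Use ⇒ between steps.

S ⇒ RSw   [S → R S w]
RSw ⇒ cRcSw   [R → c R c]
cRcSw ⇒ cCcSw   [R → C]
cCcSw ⇒ cxCcSw   [C → x C]
cxCcSw ⇒ cxxCcSw   [C → x C]
cxxCcSw ⇒ cxxxCcSw   [C → x C]
cxxxCcSw ⇒ cxxxxCcSw   [C → x C]
cxxxxCcSw ⇒ cxxxxxCcSw   [C → x C]
cxxxxxCcSw ⇒ cxxxxxacSw   [C → a]
cxxxxxacSw ⇒ cxxxxxacaw   [S → a]

S ⇒ RSw ⇒ cRcSw ⇒ cCcSw ⇒ cxCcSw ⇒ cxxCcSw ⇒ cxxxCcSw ⇒ cxxxxCcSw ⇒ cxxxxxCcSw ⇒ cxxxxxacSw ⇒ cxxxxxacaw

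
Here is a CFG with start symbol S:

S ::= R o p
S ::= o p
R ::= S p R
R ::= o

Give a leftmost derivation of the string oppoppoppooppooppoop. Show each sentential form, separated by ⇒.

S ⇒ Rop   [S ::= R o p]
Rop ⇒ SpRop   [R ::= S p R]
SpRop ⇒ oppRop   [S ::= o p]
oppRop ⇒ oppSpRop   [R ::= S p R]
oppSpRop ⇒ oppRoppRop   [S ::= R o p]
oppRoppRop ⇒ oppSpRoppRop   [R ::= S p R]
oppSpRoppRop ⇒ oppoppRoppRop   [S ::= o p]
oppoppRoppRop ⇒ oppoppSpRoppRop   [R ::= S p R]
oppoppSpRoppRop ⇒ oppoppRoppRoppRop   [S ::= R o p]
oppoppRoppRoppRop ⇒ oppoppSpRoppRoppRop   [R ::= S p R]
oppoppSpRoppRoppRop ⇒ oppoppoppRoppRoppRop   [S ::= o p]
oppoppoppRoppRoppRop ⇒ oppoppoppooppRoppRop   [R ::= o]
oppoppoppooppRoppRop ⇒ oppoppoppooppooppRop   [R ::= o]
oppoppoppooppooppRop ⇒ oppoppoppooppooppoop   [R ::= o]

S⇒Rop⇒SpRop⇒oppRop⇒oppSpRop⇒oppRoppRop⇒oppSpRoppRop⇒oppoppRoppRop⇒oppoppSpRoppRop⇒oppoppRoppRoppRop⇒oppoppSpRoppRoppRop⇒oppoppoppRoppRoppRop⇒oppoppoppooppRoppRop⇒oppoppoppooppooppRop⇒oppoppoppooppooppoop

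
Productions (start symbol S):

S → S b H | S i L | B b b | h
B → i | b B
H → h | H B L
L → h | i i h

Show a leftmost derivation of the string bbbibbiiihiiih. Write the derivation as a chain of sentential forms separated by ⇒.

S ⇒ SiL   [S → S i L]
SiL ⇒ SiLiL   [S → S i L]
SiLiL ⇒ BbbiLiL   [S → B b b]
BbbiLiL ⇒ bBbbiLiL   [B → b B]
bBbbiLiL ⇒ bbBbbiLiL   [B → b B]
bbBbbiLiL ⇒ bbbBbbiLiL   [B → b B]
bbbBbbiLiL ⇒ bbbibbiLiL   [B → i]
bbbibbiLiL ⇒ bbbibbiiihiL   [L → i i h]
bbbibbiiihiL ⇒ bbbibbiiihiiih   [L → i i h]

S ⇒ SiL ⇒ SiLiL ⇒ BbbiLiL ⇒ bBbbiLiL ⇒ bbBbbiLiL ⇒ bbbBbbiLiL ⇒ bbbibbiLiL ⇒ bbbibbiiihiL ⇒ bbbibbiiihiiih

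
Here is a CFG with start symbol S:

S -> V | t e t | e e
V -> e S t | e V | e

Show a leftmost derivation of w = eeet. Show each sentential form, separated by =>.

S => V   [S -> V]
V => eSt   [V -> e S t]
eSt => eeet   [S -> e e]

S => V => eSt => eeet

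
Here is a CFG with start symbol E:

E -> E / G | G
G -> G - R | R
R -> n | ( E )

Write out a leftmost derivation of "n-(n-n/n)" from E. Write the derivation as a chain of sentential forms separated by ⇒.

E ⇒ G ⇒ G-R ⇒ R-R ⇒ n-R ⇒ n-(E) ⇒ n-(E/G) ⇒ n-(G/G) ⇒ n-(G-R/G) ⇒ n-(R-R/G) ⇒ n-(n-R/G) ⇒ n-(n-n/G) ⇒ n-(n-n/R) ⇒ n-(n-n/n)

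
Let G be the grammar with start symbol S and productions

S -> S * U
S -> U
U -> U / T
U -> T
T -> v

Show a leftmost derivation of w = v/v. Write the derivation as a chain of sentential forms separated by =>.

S => U   [S -> U]
U => U/T   [U -> U / T]
U/T => T/T   [U -> T]
T/T => v/T   [T -> v]
v/T => v/v   [T -> v]

S => U => U/T => T/T => v/T => v/v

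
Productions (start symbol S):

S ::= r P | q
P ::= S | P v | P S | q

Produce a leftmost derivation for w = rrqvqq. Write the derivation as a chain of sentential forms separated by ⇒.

S⇒rP⇒rPS⇒rPSS⇒rSSS⇒rrPSS⇒rrPvSS⇒rrqvSS⇒rrqvqS⇒rrqvqq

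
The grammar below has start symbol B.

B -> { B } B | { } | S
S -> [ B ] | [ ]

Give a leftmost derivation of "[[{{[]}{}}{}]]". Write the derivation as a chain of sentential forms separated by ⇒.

B ⇒ S   [B -> S]
S ⇒ [B]   [S -> [ B ]]
[B] ⇒ [S]   [B -> S]
[S] ⇒ [[B]]   [S -> [ B ]]
[[B]] ⇒ [[{B}B]]   [B -> { B } B]
[[{B}B]] ⇒ [[{{B}B}B]]   [B -> { B } B]
[[{{B}B}B]] ⇒ [[{{S}B}B]]   [B -> S]
[[{{S}B}B]] ⇒ [[{{[]}B}B]]   [S -> [ ]]
[[{{[]}B}B]] ⇒ [[{{[]}{}}B]]   [B -> { }]
[[{{[]}{}}B]] ⇒ [[{{[]}{}}{}]]   [B -> { }]

B ⇒ S ⇒ [B] ⇒ [S] ⇒ [[B]] ⇒ [[{B}B]] ⇒ [[{{B}B}B]] ⇒ [[{{S}B}B]] ⇒ [[{{[]}B}B]] ⇒ [[{{[]}{}}B]] ⇒ [[{{[]}{}}{}]]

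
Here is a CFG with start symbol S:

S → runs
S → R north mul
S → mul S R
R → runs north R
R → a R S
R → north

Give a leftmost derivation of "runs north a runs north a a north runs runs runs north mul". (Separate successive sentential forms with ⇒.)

S ⇒ R north mul ⇒ runs north R north mul ⇒ runs north a R S north mul ⇒ runs north a runs north R S north mul ⇒ runs north a runs north a R S S north mul ⇒ runs north a runs north a a R S S S north mul ⇒ runs north a runs north a a north S S S north mul ⇒ runs north a runs north a a north runs S S north mul ⇒ runs north a runs north a a north runs runs S north mul ⇒ runs north a runs north a a north runs runs runs north mul

S ⇒ R north mul   [S → R north mul]
R north mul ⇒ runs north R north mul   [R → runs north R]
runs north R north mul ⇒ runs north a R S north mul   [R → a R S]
runs north a R S north mul ⇒ runs north a runs north R S north mul   [R → runs north R]
runs north a runs north R S north mul ⇒ runs north a runs north a R S S north mul   [R → a R S]
runs north a runs north a R S S north mul ⇒ runs north a runs north a a R S S S north mul   [R → a R S]
runs north a runs north a a R S S S north mul ⇒ runs north a runs north a a north S S S north mul   [R → north]
runs north a runs north a a north S S S north mul ⇒ runs north a runs north a a north runs S S north mul   [S → runs]
runs north a runs north a a north runs S S north mul ⇒ runs north a runs north a a north runs runs S north mul   [S → runs]
runs north a runs north a a north runs runs S north mul ⇒ runs north a runs north a a north runs runs runs north mul   [S → runs]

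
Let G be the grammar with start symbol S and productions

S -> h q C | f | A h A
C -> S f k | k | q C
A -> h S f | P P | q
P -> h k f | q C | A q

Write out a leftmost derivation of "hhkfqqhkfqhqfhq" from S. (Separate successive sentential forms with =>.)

S=>AhA=>hSfhA=>hAhAfhA=>hPPhAfhA=>hhkfPhAfhA=>hhkfAqhAfhA=>hhkfPPqhAfhA=>hhkfAqPqhAfhA=>hhkfqqPqhAfhA=>hhkfqqhkfqhAfhA=>hhkfqqhkfqhqfhA=>hhkfqqhkfqhqfhq

S => AhA   [S -> A h A]
AhA => hSfhA   [A -> h S f]
hSfhA => hAhAfhA   [S -> A h A]
hAhAfhA => hPPhAfhA   [A -> P P]
hPPhAfhA => hhkfPhAfhA   [P -> h k f]
hhkfPhAfhA => hhkfAqhAfhA   [P -> A q]
hhkfAqhAfhA => hhkfPPqhAfhA   [A -> P P]
hhkfPPqhAfhA => hhkfAqPqhAfhA   [P -> A q]
hhkfAqPqhAfhA => hhkfqqPqhAfhA   [A -> q]
hhkfqqPqhAfhA => hhkfqqhkfqhAfhA   [P -> h k f]
hhkfqqhkfqhAfhA => hhkfqqhkfqhqfhA   [A -> q]
hhkfqqhkfqhqfhA => hhkfqqhkfqhqfhq   [A -> q]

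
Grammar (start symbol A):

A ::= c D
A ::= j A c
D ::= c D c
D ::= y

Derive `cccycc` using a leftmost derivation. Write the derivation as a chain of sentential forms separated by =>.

A => cD => ccDc => cccDcc => cccycc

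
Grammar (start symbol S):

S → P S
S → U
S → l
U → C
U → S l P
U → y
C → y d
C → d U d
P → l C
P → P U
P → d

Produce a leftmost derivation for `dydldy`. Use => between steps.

S => U   [S → U]
U => SlP   [U → S l P]
SlP => UlP   [S → U]
UlP => ClP   [U → C]
ClP => dUdlP   [C → d U d]
dUdlP => dydlP   [U → y]
dydlP => dydlPU   [P → P U]
dydlPU => dydldU   [P → d]
dydldU => dydldy   [U → y]

S => U => SlP => UlP => ClP => dUdlP => dydlP => dydlPU => dydldU => dydldy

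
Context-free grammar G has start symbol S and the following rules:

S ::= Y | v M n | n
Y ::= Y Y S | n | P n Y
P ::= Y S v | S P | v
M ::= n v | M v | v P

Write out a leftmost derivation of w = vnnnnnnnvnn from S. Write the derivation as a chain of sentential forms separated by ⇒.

S ⇒ Y   [S ::= Y]
Y ⇒ PnY   [Y ::= P n Y]
PnY ⇒ YSvnY   [P ::= Y S v]
YSvnY ⇒ YYSSvnY   [Y ::= Y Y S]
YYSSvnY ⇒ PnYYSSvnY   [Y ::= P n Y]
PnYYSSvnY ⇒ vnYYSSvnY   [P ::= v]
vnYYSSvnY ⇒ vnYYSYSSvnY   [Y ::= Y Y S]
vnYYSYSSvnY ⇒ vnnYSYSSvnY   [Y ::= n]
vnnYSYSSvnY ⇒ vnnnSYSSvnY   [Y ::= n]
vnnnSYSSvnY ⇒ vnnnnYSSvnY   [S ::= n]
vnnnnYSSvnY ⇒ vnnnnnSSvnY   [Y ::= n]
vnnnnnSSvnY ⇒ vnnnnnnSvnY   [S ::= n]
vnnnnnnSvnY ⇒ vnnnnnnnvnY   [S ::= n]
vnnnnnnnvnY ⇒ vnnnnnnnvnn   [Y ::= n]

S ⇒ Y ⇒ PnY ⇒ YSvnY ⇒ YYSSvnY ⇒ PnYYSSvnY ⇒ vnYYSSvnY ⇒ vnYYSYSSvnY ⇒ vnnYSYSSvnY ⇒ vnnnSYSSvnY ⇒ vnnnnYSSvnY ⇒ vnnnnnSSvnY ⇒ vnnnnnnSvnY ⇒ vnnnnnnnvnY ⇒ vnnnnnnnvnn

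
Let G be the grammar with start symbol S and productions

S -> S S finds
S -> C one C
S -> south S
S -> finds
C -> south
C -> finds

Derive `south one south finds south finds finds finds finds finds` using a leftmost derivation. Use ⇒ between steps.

S ⇒ S S finds ⇒ C one C S finds ⇒ south one C S finds ⇒ south one south S finds ⇒ south one south S S finds finds ⇒ south one south S S finds S finds finds ⇒ south one south finds S finds S finds finds ⇒ south one south finds south S finds S finds finds ⇒ south one south finds south finds finds S finds finds ⇒ south one south finds south finds finds finds finds finds

S ⇒ S S finds   [S -> S S finds]
S S finds ⇒ C one C S finds   [S -> C one C]
C one C S finds ⇒ south one C S finds   [C -> south]
south one C S finds ⇒ south one south S finds   [C -> south]
south one south S finds ⇒ south one south S S finds finds   [S -> S S finds]
south one south S S finds finds ⇒ south one south S S finds S finds finds   [S -> S S finds]
south one south S S finds S finds finds ⇒ south one south finds S finds S finds finds   [S -> finds]
south one south finds S finds S finds finds ⇒ south one south finds south S finds S finds finds   [S -> south S]
south one south finds south S finds S finds finds ⇒ south one south finds south finds finds S finds finds   [S -> finds]
south one south finds south finds finds S finds finds ⇒ south one south finds south finds finds finds finds finds   [S -> finds]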